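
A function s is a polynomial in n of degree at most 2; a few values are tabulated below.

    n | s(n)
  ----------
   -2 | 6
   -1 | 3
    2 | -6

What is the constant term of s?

0

Write s(n) = an² + bn + c; the 3 given values yield a linear system in the 3 coefficients.
Solving, the leading coefficient vanishes, and s(n) = -3n.
The constant term is s(0) = 0.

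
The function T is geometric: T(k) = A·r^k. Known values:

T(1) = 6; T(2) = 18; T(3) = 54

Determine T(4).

Consecutive ratio: 18/6 = 3, and 54/18 = 3, so r = 3.
Then A·3^1 = 6 gives A = 2, and T(k) = 2·3^k.
T(4) = 2·3^4 = 162.

162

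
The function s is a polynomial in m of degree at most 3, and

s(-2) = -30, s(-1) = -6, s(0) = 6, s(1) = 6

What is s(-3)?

First differences: 24, 12, 0. Second differences: -12, -12.
Level-2 differences are constant, so s has degree 2.
Fitting a degree-2 polynomial gives s(m) = -6m² + 6m + 6.
Then s(-3) = -66.

-66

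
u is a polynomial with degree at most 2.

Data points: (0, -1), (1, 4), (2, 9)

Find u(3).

14

First differences: 5, 5.
Level-1 differences are constant, so u has degree 1.
Fitting a degree-1 polynomial gives u(n) = 5n - 1.
Then u(3) = 14.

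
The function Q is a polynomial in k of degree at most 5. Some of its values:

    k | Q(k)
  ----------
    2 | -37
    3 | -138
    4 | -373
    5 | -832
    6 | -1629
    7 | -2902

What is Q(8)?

-4813

Write Q(k) = ak^5 + bk^4 + ck³ + dk² + ek + p; the 6 given values yield a linear system in the 6 coefficients.
Solving, the leading coefficient vanishes, and Q(k) = -k^4 - k³ - 3k² - 2k + 3.
Then Q(8) = -4813.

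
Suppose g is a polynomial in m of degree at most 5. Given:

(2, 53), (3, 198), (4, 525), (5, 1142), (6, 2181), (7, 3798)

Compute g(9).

9510

First differences: 145, 327, 617, 1039, 1617. Second differences: 182, 290, 422, 578. Third differences: 108, 132, 156. Fourth differences: 24, 24.
Level-4 differences are constant, so g has degree 4.
Fitting a degree-4 polynomial gives g(m) = m^4 + 4m³ + 4m - 3.
Then g(9) = 9510.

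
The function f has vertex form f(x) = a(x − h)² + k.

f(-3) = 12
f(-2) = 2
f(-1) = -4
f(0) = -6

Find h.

First differences -10, -6, -2; second difference 4 = 2a, so a = 2.
Expanding, the x-coefficient is −2ah = -4h; matching it to the data gives h = 0, and then k = -6.
So f(x) = 2(x + 0)² − 6.
Hence h = 0.

0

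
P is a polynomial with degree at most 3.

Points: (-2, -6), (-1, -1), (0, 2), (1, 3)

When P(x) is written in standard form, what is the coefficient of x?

First differences: 5, 3, 1. Second differences: -2, -2.
Level-2 differences are constant, so P has degree 2.
Fitting a degree-2 polynomial gives P(x) = -x² + 2x + 2.
The coefficient of x is 2.

2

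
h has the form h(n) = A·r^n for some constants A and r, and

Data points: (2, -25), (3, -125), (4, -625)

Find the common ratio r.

5

Consecutive ratio: -125/(-25) = 5, and -625/(-125) = 5, so r = 5.
Then A·5^2 = -25 gives A = -1, and h(n) = -1·5^n.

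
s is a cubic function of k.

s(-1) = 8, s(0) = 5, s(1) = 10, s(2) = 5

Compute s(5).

-250

Write s(k) = ak³ + bk² + ck + d; the 4 given values yield a linear system in the 4 coefficients.
Solving, s(k) = -3k³ + 4k² + 4k + 5.
Then s(5) = -250.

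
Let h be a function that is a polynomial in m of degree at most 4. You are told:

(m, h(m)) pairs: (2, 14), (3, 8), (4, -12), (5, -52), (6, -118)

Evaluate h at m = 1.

12

Write h(m) = am^4 + bm³ + cm² + dm + e; the 5 given values yield a linear system in the 5 coefficients.
Solving, the leading coefficient vanishes, and h(m) = -m³ + 2m² + 3m + 8.
Then h(1) = 12.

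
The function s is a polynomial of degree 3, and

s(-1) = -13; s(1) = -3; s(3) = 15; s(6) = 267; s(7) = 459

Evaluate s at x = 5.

Write s(x) = ax³ + bx² + cx + d; the 5 given values yield a linear system in the 4 coefficients.
Solving, s(x) = 2x³ - 5x² + 3x - 3.
Then s(5) = 137.

137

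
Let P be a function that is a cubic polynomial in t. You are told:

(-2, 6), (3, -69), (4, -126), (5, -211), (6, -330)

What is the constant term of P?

Write P(t) = at³ + bt² + ct + d; the 5 given values yield a linear system in the 4 coefficients.
Solving, P(t) = -t³ - 2t² - 6t - 6.
The constant term is P(0) = -6.

-6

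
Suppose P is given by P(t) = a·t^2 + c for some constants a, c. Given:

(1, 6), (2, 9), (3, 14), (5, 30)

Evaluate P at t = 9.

From P(1) = 6 and P(2) = 9: 1a + c = 6 and 4a + c = 9.
Subtracting: 3a = 3, so a = 1; then c = 6 − 1·1 = 5.
So P(t) = 1t² + 5, and P(9) = 86.

86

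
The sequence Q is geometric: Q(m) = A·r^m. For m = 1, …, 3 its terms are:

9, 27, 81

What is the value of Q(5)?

729

Consecutive ratio: 27/9 = 3, and 81/27 = 3, so r = 3.
Then A·3^1 = 9 gives A = 3, and Q(m) = 3·3^m.
Q(5) = 3·3^5 = 729.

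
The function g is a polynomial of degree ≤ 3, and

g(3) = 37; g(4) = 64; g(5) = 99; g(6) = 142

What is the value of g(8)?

Write g(x) = ax³ + bx² + cx + d; the 4 given values yield a linear system in the 4 coefficients.
Solving, the leading coefficient vanishes, and g(x) = 4x² - x + 4.
Then g(8) = 252.

252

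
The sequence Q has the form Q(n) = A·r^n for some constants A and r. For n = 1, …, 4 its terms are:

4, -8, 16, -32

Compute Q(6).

Consecutive ratio: -8/4 = -2, and 16/(-8) = -2, so r = -2.
Then A·(-2)^1 = 4 gives A = -2, and Q(n) = -2·(-2)^n.
Q(6) = -2·(-2)^6 = -128.

-128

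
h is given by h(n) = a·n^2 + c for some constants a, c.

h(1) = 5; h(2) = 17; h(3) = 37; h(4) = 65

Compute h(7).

From h(1) = 5 and h(2) = 17: 1a + c = 5 and 4a + c = 17.
Subtracting: 3a = 12, so a = 4; then c = 5 − 4·1 = 1.
So h(n) = 4n² + 1, and h(7) = 197.

197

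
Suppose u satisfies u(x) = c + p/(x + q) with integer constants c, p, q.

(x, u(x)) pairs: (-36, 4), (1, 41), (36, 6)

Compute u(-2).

(u(x) − c)(x + q) = p for each data point; the three points give a linear system in c and q, then p follows.
Solving: c = 5, q = 0, p = 36, so u(x) = 5 + 36/(x + 0).
Then u(-2) = 5 + 36/(-2) = -13.

-13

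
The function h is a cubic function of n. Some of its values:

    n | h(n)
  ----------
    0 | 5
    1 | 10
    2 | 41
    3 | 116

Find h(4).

253

Write h(n) = an³ + bn² + cn + d; the 4 given values yield a linear system in the 4 coefficients.
Solving, h(n) = 3n³ + 4n² - 2n + 5.
Then h(4) = 253.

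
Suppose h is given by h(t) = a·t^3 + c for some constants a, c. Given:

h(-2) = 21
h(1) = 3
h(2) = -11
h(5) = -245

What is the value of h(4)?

From h(-2) = 21 and h(1) = 3: -8a + c = 21 and 1a + c = 3.
Subtracting: 9a = -18, so a = -2; then c = 21 − (-2)·(-8) = 5.
So h(t) = -2t³ + 5, and h(4) = -123.

-123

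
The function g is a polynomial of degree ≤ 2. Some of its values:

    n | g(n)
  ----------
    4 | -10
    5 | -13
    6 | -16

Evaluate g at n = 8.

First differences: -3, -3.
Level-1 differences are constant, so g has degree 1.
Fitting a degree-1 polynomial gives g(n) = -3n + 2.
Then g(8) = -22.

-22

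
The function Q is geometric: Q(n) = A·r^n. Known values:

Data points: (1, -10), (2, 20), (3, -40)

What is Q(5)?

Consecutive ratio: 20/(-10) = -2, and -40/20 = -2, so r = -2.
Then A·(-2)^1 = -10 gives A = 5, and Q(n) = 5·(-2)^n.
Q(5) = 5·(-2)^5 = -160.

-160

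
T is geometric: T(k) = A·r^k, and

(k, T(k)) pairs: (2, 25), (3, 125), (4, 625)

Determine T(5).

Consecutive ratio: 125/25 = 5, and 625/125 = 5, so r = 5.
Then A·5^2 = 25 gives A = 1, and T(k) = 1·5^k.
T(5) = 1·5^5 = 3125.

3125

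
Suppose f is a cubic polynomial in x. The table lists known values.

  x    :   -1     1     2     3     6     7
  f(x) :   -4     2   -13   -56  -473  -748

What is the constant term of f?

1

Write f(x) = ax³ + bx² + cx + d; the 6 given values yield a linear system in the 4 coefficients.
Solving, f(x) = -2x³ - 2x² + 5x + 1.
The constant term is f(0) = 1.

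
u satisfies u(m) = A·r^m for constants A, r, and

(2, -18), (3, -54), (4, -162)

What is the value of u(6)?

-1458

Consecutive ratio: -54/(-18) = 3, and -162/(-54) = 3, so r = 3.
Then A·3^2 = -18 gives A = -2, and u(m) = -2·3^m.
u(6) = -2·3^6 = -1458.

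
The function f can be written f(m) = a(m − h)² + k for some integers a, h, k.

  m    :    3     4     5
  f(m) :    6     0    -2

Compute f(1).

First differences -6, -2; second difference 4 = 2a, so a = 2.
Expanding, the m-coefficient is −2ah = -4h; matching it to the data gives h = 5, and then k = -2.
So f(m) = 2(m − 5)² − 2.
f(1) = 2·(-4)² − 2 = 30.

30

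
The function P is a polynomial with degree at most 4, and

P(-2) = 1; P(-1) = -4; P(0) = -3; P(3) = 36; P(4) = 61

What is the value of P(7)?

Write P(n) = an^4 + bn³ + cn² + dn + e; the 5 given values yield a linear system in the 5 coefficients.
Solving, the top 2 coefficients vanish, and P(n) = 3n² + 4n - 3.
Then P(7) = 172.

172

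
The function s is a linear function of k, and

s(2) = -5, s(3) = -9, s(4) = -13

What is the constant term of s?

Write s(k) = ak + b; the 3 given values yield a linear system in the 2 coefficients.
Solving, s(k) = -4k + 3.
The constant term is s(0) = 3.

3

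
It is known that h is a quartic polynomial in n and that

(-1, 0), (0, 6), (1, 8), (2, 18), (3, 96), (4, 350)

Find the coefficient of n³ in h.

First differences: 6, 2, 10, 78, 254. Second differences: -4, 8, 68, 176. Third differences: 12, 60, 108. Fourth differences: 48, 48.
Level-4 differences are constant, so h has degree 4.
Fitting a degree-4 polynomial gives h(n) = 2n^4 - 2n³ - 4n² + 6n + 6.
The coefficient of n³ is -2.

-2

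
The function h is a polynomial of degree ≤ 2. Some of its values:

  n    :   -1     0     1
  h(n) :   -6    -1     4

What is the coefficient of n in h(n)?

5

Write h(n) = an² + bn + c; the 3 given values yield a linear system in the 3 coefficients.
Solving, the leading coefficient vanishes, and h(n) = 5n - 1.
The coefficient of n is 5.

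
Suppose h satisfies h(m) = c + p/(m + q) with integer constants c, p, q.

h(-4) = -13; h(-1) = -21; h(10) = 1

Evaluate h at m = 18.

(h(m) − c)(m + q) = p for each data point; the three points give a linear system in c and q, then p follows.
Solving: c = -5, q = -2, p = 48, so h(m) = -5 + 48/(m − 2).
Then h(18) = -5 + 48/16 = -2.

-2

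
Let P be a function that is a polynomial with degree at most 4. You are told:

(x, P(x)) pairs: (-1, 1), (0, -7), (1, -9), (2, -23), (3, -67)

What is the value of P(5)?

Write P(x) = ax^4 + bx³ + cx² + dx + e; the 5 given values yield a linear system in the 5 coefficients.
Solving, the leading coefficient vanishes, and P(x) = -3x³ + 3x² - 2x - 7.
Then P(5) = -317.

-317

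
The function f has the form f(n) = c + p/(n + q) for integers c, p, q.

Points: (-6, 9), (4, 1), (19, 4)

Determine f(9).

(f(n) − c)(n + q) = p for each data point; the three points give a linear system in c and q, then p follows.
Solving: c = 5, q = 1, p = -20, so f(n) = 5 − 20/(n + 1).
Then f(9) = 5 − 20/10 = 3.

3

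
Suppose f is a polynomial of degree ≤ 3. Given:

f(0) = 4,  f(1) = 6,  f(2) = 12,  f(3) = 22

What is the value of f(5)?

54

Write f(m) = am³ + bm² + cm + d; the 4 given values yield a linear system in the 4 coefficients.
Solving, the leading coefficient vanishes, and f(m) = 2m² + 4.
Then f(5) = 54.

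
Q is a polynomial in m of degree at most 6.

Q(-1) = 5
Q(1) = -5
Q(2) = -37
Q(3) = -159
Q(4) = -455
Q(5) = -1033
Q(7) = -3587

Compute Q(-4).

65

Write Q(m) = am^6 + bm^5 + cm^4 + dm³ + em² + pm + q; the 7 given values yield a linear system in the 7 coefficients.
Solving, the top 2 coefficients vanish, and Q(m) = -m^4 - 4m³ + 4m² - m - 3.
Then Q(-4) = 65.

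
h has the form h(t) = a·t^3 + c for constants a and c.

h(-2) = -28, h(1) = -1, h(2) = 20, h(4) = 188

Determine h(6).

From h(-2) = -28 and h(1) = -1: -8a + c = -28 and 1a + c = -1.
Subtracting: 9a = 27, so a = 3; then c = -28 − 3·(-8) = -4.
So h(t) = 3t³ − 4, and h(6) = 644.

644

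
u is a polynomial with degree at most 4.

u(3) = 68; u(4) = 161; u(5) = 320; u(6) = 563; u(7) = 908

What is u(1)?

Write u(n) = an^4 + bn³ + cn² + dn + e; the 5 given values yield a linear system in the 5 coefficients.
Solving, the leading coefficient vanishes, and u(n) = 3n³ - 3n² + 3n + 5.
Then u(1) = 8.

8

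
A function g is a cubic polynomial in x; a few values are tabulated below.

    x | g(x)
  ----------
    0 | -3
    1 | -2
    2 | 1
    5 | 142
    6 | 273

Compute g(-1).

-14

Write g(x) = ax³ + bx² + cx + d; the 5 given values yield a linear system in the 4 coefficients.
Solving, g(x) = 2x³ - 5x² + 4x - 3.
Then g(-1) = -14.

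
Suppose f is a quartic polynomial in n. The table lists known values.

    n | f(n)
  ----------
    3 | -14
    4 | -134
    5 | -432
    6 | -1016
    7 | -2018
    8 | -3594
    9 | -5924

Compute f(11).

-13686

First differences: -120, -298, -584, -1002, -1576, -2330. Second differences: -178, -286, -418, -574, -754. Third differences: -108, -132, -156, -180. Fourth differences: -24, -24, -24.
Level-4 differences are constant, so f has degree 4.
Fitting a degree-4 polynomial gives f(n) = -n^4 + 8n² - n - 2.
Then f(11) = -13686.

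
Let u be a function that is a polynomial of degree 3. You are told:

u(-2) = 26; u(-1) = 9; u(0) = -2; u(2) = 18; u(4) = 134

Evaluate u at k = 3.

61

Write u(k) = ak³ + bk² + ck + d; the 5 given values yield a linear system in the 4 coefficients.
Solving, u(k) = k³ + 6k² - 6k - 2.
Then u(3) = 61.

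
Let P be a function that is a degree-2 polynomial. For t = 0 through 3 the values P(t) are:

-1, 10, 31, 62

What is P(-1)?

First differences: 11, 21, 31. Second differences: 10, 10.
Level-2 differences are constant, so P has degree 2.
Fitting a degree-2 polynomial gives P(t) = 5t² + 6t - 1.
Then P(-1) = -2.

-2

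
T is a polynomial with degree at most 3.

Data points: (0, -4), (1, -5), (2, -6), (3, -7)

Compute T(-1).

-3

Write T(t) = at³ + bt² + ct + d; the 4 given values yield a linear system in the 4 coefficients.
Solving, the top 2 coefficients vanish, and T(t) = -t - 4.
Then T(-1) = -3.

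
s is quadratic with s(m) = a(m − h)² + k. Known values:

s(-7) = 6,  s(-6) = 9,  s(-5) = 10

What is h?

First differences 3, 1; second difference -2 = 2a, so a = -1.
Expanding, the m-coefficient is −2ah = 2h; matching it to the data gives h = -5, and then k = 10.
So s(m) = -1(m + 5)² + 10.
Hence h = -5.

-5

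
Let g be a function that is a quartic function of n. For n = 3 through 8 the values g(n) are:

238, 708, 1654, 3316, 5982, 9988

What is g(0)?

First differences: 470, 946, 1662, 2666, 4006. Second differences: 476, 716, 1004, 1340. Third differences: 240, 288, 336. Fourth differences: 48, 48.
Level-4 differences are constant, so g has degree 4.
Fitting a degree-4 polynomial gives g(n) = 2n^4 + 4n³ - 4n² + 4.
The constant term is g(0) = 4.

4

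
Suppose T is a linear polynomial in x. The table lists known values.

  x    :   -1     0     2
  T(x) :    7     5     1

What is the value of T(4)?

Write T(x) = ax + b; the 3 given values yield a linear system in the 2 coefficients.
Solving, T(x) = -2x + 5.
Then T(4) = -3.

-3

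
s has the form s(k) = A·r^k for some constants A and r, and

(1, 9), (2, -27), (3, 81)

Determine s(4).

Consecutive ratio: -27/9 = -3, and 81/(-27) = -3, so r = -3.
Then A·(-3)^1 = 9 gives A = -3, and s(k) = -3·(-3)^k.
s(4) = -3·(-3)^4 = -243.

-243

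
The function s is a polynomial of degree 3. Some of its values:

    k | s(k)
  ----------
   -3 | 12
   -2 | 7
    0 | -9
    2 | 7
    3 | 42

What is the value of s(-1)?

Write s(k) = ak³ + bk² + ck + d; the 5 given values yield a linear system in the 4 coefficients.
Solving, s(k) = k³ + 4k² - 4k - 9.
Then s(-1) = -2.

-2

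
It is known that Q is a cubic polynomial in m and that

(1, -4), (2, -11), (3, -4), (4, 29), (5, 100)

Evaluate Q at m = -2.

-19

First differences: -7, 7, 33, 71. Second differences: 14, 26, 38. Third differences: 12, 12.
Level-3 differences are constant, so Q has degree 3.
Fitting a degree-3 polynomial gives Q(m) = 2m³ - 5m² - 6m + 5.
Then Q(-2) = -19.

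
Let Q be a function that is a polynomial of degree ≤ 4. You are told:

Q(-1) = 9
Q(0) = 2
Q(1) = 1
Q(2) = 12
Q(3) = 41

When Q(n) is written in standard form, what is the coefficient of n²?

First differences: -7, -1, 11, 29. Second differences: 6, 12, 18. Third differences: 6, 6.
Level-3 differences are constant, so Q has degree 3.
Fitting a degree-3 polynomial gives Q(n) = n³ + 3n² - 5n + 2.
The coefficient of n² is 3.

3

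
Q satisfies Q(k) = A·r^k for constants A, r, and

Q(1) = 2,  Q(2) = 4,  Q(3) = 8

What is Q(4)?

Consecutive ratio: 4/2 = 2, and 8/4 = 2, so r = 2.
Then A·2^1 = 2 gives A = 1, and Q(k) = 1·2^k.
Q(4) = 1·2^4 = 16.

16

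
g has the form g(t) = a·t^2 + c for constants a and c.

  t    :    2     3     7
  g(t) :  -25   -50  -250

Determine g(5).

From g(2) = -25 and g(3) = -50: 4a + c = -25 and 9a + c = -50.
Subtracting: 5a = -25, so a = -5; then c = -25 − (-5)·4 = -5.
So g(t) = -5t² − 5, and g(5) = -130.

-130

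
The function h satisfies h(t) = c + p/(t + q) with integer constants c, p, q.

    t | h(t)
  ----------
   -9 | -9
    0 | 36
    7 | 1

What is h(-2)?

-44

(h(t) − c)(t + q) = p for each data point; the three points give a linear system in c and q, then p follows.
Solving: c = -4, q = 1, p = 40, so h(t) = -4 + 40/(t + 1).
Then h(-2) = -4 + 40/(-1) = -44.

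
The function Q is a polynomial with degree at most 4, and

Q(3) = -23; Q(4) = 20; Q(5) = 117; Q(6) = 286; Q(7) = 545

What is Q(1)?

First differences: 43, 97, 169, 259. Second differences: 54, 72, 90. Third differences: 18, 18.
Level-3 differences are constant, so Q has degree 3.
Fitting a degree-3 polynomial gives Q(x) = 3x³ - 9x² - 5x - 8.
Then Q(1) = -19.

-19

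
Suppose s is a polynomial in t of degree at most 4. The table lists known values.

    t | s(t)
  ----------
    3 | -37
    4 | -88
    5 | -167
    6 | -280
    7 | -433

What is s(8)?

First differences: -51, -79, -113, -153. Second differences: -28, -34, -40. Third differences: -6, -6.
Level-3 differences are constant, so s has degree 3.
Fitting a degree-3 polynomial gives s(t) = -t³ - 2t² + 8.
Then s(8) = -632.

-632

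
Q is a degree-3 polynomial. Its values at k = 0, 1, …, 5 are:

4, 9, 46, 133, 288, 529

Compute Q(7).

1341

First differences: 5, 37, 87, 155, 241. Second differences: 32, 50, 68, 86. Third differences: 18, 18, 18.
Level-3 differences are constant, so Q has degree 3.
Fitting a degree-3 polynomial gives Q(k) = 3k³ + 7k² - 5k + 4.
Then Q(7) = 1341.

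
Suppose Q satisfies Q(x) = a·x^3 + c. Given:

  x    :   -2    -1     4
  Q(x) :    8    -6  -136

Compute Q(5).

From Q(-2) = 8 and Q(-1) = -6: -8a + c = 8 and -1a + c = -6.
Subtracting: 7a = -14, so a = -2; then c = 8 − (-2)·(-8) = -8.
So Q(x) = -2x³ − 8, and Q(5) = -258.

-258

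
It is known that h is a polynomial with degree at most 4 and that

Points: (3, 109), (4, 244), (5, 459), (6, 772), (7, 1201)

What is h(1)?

First differences: 135, 215, 313, 429. Second differences: 80, 98, 116. Third differences: 18, 18.
Level-3 differences are constant, so h has degree 3.
Fitting a degree-3 polynomial gives h(k) = 3k³ + 4k² - 4k + 4.
Then h(1) = 7.

7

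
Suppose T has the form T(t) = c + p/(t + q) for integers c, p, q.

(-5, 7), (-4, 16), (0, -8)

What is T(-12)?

(T(t) − c)(t + q) = p for each data point; the three points give a linear system in c and q, then p follows.
Solving: c = -2, q = 3, p = -18, so T(t) = -2 − 18/(t + 3).
Then T(-12) = -2 − 18/(-9) = 0.

0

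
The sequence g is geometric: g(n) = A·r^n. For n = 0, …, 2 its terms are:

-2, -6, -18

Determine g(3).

-54

Consecutive ratio: -6/(-2) = 3, and -18/(-6) = 3, so r = 3.
Then A·3^0 = -2 gives A = -2, and g(n) = -2·3^n.
g(3) = -2·3^3 = -54.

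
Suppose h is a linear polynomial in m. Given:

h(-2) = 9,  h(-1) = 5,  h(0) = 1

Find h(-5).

First differences: -4, -4.
Level-1 differences are constant, so h has degree 1.
Fitting a degree-1 polynomial gives h(m) = -4m + 1.
Then h(-5) = 21.

21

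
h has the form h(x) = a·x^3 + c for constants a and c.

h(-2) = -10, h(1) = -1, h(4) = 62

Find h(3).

From h(-2) = -10 and h(1) = -1: -8a + c = -10 and 1a + c = -1.
Subtracting: 9a = 9, so a = 1; then c = -10 − 1·(-8) = -2.
So h(x) = 1x³ − 2, and h(3) = 25.

25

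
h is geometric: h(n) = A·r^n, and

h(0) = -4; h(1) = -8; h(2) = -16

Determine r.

Consecutive ratio: -8/(-4) = 2, and -16/(-8) = 2, so r = 2.
Then A·2^0 = -4 gives A = -4, and h(n) = -4·2^n.

2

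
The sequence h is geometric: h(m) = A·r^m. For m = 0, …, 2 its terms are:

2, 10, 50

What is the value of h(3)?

Consecutive ratio: 10/2 = 5, and 50/10 = 5, so r = 5.
Then A·5^0 = 2 gives A = 2, and h(m) = 2·5^m.
h(3) = 2·5^3 = 250.

250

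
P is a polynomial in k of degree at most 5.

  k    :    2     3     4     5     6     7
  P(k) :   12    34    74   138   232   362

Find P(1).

2

First differences: 22, 40, 64, 94, 130. Second differences: 18, 24, 30, 36. Third differences: 6, 6, 6.
Level-3 differences are constant, so P has degree 3.
Fitting a degree-3 polynomial gives P(k) = k³ + 3k - 2.
Then P(1) = 2.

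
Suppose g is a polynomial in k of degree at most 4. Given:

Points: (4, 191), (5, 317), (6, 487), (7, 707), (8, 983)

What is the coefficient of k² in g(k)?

First differences: 126, 170, 220, 276. Second differences: 44, 50, 56. Third differences: 6, 6.
Level-3 differences are constant, so g has degree 3.
Fitting a degree-3 polynomial gives g(k) = k³ + 7k² + 2k + 7.
The coefficient of k² is 7.

7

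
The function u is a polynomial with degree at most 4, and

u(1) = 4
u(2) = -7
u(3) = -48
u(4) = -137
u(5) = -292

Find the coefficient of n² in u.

3

Write u(n) = an^4 + bn³ + cn² + dn + e; the 5 given values yield a linear system in the 5 coefficients.
Solving, the leading coefficient vanishes, and u(n) = -3n³ + 3n² + n + 3.
The coefficient of n² is 3.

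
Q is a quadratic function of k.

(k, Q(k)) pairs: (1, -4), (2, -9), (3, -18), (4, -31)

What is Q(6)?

-69

Write Q(k) = ak² + bk + c; the 4 given values yield a linear system in the 3 coefficients.
Solving, Q(k) = -2k² + k - 3.
Then Q(6) = -69.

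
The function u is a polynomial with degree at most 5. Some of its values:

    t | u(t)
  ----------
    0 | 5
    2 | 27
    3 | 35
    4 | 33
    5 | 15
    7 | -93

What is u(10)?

Write u(t) = at^5 + bt^4 + ct³ + dt² + et + p; the 6 given values yield a linear system in the 6 coefficients.
Solving, the top 2 coefficients vanish, and u(t) = -t³ + 4t² + 7t + 5.
Then u(10) = -525.

-525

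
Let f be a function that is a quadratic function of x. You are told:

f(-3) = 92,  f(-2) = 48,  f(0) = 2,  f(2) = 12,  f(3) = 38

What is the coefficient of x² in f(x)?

Write f(x) = ax² + bx + c; the 5 given values yield a linear system in the 3 coefficients.
Solving, f(x) = 7x² - 9x + 2.
The coefficient of x² is 7.

7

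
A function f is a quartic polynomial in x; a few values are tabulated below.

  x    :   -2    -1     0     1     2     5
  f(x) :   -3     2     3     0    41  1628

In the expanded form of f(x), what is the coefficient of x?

Write f(x) = ax^4 + bx³ + cx² + dx + e; the 6 given values yield a linear system in the 5 coefficients.
Solving, f(x) = 2x^4 + 4x³ - 4x² - 5x + 3.
The coefficient of x is -5.

-5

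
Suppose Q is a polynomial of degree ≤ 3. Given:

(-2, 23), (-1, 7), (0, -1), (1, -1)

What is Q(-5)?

119

First differences: -16, -8, 0. Second differences: 8, 8.
Level-2 differences are constant, so Q has degree 2.
Fitting a degree-2 polynomial gives Q(m) = 4m² - 4m - 1.
Then Q(-5) = 119.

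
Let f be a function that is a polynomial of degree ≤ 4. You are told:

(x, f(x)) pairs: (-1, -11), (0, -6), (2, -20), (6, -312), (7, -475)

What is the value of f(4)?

Write f(x) = ax^4 + bx³ + cx² + dx + e; the 5 given values yield a linear system in the 5 coefficients.
Solving, the leading coefficient vanishes, and f(x) = -x³ - 3x² + 3x - 6.
Then f(4) = -106.

-106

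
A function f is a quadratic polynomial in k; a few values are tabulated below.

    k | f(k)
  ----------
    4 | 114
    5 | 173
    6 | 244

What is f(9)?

Write f(k) = ak² + bk + c; the 3 given values yield a linear system in the 3 coefficients.
Solving, f(k) = 6k² + 5k - 2.
Then f(9) = 529.

529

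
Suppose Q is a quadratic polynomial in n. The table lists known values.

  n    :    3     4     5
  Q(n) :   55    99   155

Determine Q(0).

-5

Write Q(n) = an² + bn + c; the 3 given values yield a linear system in the 3 coefficients.
Solving, Q(n) = 6n² + 2n - 5.
Then Q(0) = -5.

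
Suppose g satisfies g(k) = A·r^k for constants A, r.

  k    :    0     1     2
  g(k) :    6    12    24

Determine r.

Consecutive ratio: 12/6 = 2, and 24/12 = 2, so r = 2.
Then A·2^0 = 6 gives A = 6, and g(k) = 6·2^k.

2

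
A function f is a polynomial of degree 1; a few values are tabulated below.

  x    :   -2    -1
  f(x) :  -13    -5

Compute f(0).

Write f(x) = ax + b; the 2 given values yield a linear system in the 2 coefficients.
Solving, f(x) = 8x + 3.
Then f(0) = 3.

3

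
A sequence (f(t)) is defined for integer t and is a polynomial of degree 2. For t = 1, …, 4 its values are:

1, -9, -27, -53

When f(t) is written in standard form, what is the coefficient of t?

First differences: -10, -18, -26. Second differences: -8, -8.
Level-2 differences are constant, so f has degree 2.
Fitting a degree-2 polynomial gives f(t) = -4t² + 2t + 3.
The coefficient of t is 2.

2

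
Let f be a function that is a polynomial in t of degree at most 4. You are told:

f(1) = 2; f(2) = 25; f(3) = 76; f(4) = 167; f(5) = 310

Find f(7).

First differences: 23, 51, 91, 143. Second differences: 28, 40, 52. Third differences: 12, 12.
Level-3 differences are constant, so f has degree 3.
Fitting a degree-3 polynomial gives f(t) = 2t³ + 2t² + 3t - 5.
Then f(7) = 800.

800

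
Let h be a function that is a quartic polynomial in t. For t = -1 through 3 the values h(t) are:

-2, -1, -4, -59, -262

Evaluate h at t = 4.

Write h(t) = at^4 + bt³ + ct² + dt + e; the 5 given values yield a linear system in the 5 coefficients.
Solving, h(t) = -2t^4 - 4t³ + 3t - 1.
Then h(4) = -757.

-757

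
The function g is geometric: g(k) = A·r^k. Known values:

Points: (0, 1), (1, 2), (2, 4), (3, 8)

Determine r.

2

Consecutive ratio: 2/1 = 2, and 4/2 = 2, so r = 2.
Then A·2^0 = 1 gives A = 1, and g(k) = 1·2^k.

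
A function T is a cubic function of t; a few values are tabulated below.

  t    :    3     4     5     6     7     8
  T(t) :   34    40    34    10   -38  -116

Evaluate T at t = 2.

22

First differences: 6, -6, -24, -48, -78. Second differences: -12, -18, -24, -30. Third differences: -6, -6, -6.
Level-3 differences are constant, so T has degree 3.
Fitting a degree-3 polynomial gives T(t) = -t³ + 6t² + t + 4.
Then T(2) = 22.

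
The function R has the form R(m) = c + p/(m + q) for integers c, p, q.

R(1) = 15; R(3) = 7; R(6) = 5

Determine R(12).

4

(R(m) − c)(m + q) = p for each data point; the three points give a linear system in c and q, then p follows.
Solving: c = 3, q = 0, p = 12, so R(m) = 3 + 12/(m + 0).
Then R(12) = 3 + 12/12 = 4.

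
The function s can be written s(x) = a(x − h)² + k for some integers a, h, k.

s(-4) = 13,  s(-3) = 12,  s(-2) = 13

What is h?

First differences -1, 1; second difference 2 = 2a, so a = 1.
Expanding, the x-coefficient is −2ah = -2h; matching it to the data gives h = -3, and then k = 12.
So s(x) = 1(x + 3)² + 12.
Hence h = -3.

-3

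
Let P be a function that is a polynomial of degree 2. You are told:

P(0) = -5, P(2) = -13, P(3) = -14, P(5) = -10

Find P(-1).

2

Write P(x) = ax² + bx + c; the 4 given values yield a linear system in the 3 coefficients.
Solving, P(x) = x² - 6x - 5.
Then P(-1) = 2.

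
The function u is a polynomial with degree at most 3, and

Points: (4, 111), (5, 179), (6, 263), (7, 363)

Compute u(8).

First differences: 68, 84, 100. Second differences: 16, 16.
Level-2 differences are constant, so u has degree 2.
Extending the table by one column gives the next first difference 116, so u(8) = 363 + 116 = 479.

479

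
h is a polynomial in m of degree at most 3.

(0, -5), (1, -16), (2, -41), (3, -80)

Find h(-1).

-8

First differences: -11, -25, -39. Second differences: -14, -14.
Level-2 differences are constant, so h has degree 2.
Fitting a degree-2 polynomial gives h(m) = -7m² - 4m - 5.
Then h(-1) = -8.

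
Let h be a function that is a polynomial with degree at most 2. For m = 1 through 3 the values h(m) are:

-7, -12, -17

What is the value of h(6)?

Write h(m) = am² + bm + c; the 3 given values yield a linear system in the 3 coefficients.
Solving, the leading coefficient vanishes, and h(m) = -5m - 2.
Then h(6) = -32.

-32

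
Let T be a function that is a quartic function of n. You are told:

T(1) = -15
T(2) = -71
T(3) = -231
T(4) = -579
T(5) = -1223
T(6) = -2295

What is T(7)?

Write T(n) = an^4 + bn³ + cn² + dn + e; the 6 given values yield a linear system in the 5 coefficients.
Solving, T(n) = -n^4 - 4n³ - 3n² - 4n - 3.
Then T(7) = -3951.

-3951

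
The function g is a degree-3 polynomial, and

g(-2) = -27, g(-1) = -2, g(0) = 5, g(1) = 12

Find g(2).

Write g(x) = ax³ + bx² + cx + d; the 4 given values yield a linear system in the 4 coefficients.
Solving, g(x) = 3x³ + 4x + 5.
Then g(2) = 37.

37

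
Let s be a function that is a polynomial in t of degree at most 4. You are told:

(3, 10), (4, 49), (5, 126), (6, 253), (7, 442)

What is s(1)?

-2

Write s(t) = at^4 + bt³ + ct² + dt + e; the 5 given values yield a linear system in the 5 coefficients.
Solving, the leading coefficient vanishes, and s(t) = 2t³ - 5t² + 1.
Then s(1) = -2.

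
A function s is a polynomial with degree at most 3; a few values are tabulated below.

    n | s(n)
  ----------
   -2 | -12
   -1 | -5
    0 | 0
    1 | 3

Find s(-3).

Write s(n) = an³ + bn² + cn + d; the 4 given values yield a linear system in the 4 coefficients.
Solving, the leading coefficient vanishes, and s(n) = -n² + 4n.
Then s(-3) = -21.

-21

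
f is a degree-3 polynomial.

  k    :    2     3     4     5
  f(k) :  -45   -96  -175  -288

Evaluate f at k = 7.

Write f(k) = ak³ + bk² + ck + d; the 4 given values yield a linear system in the 4 coefficients.
Solving, f(k) = -k³ - 5k² - 7k - 3.
Then f(7) = -640.

-640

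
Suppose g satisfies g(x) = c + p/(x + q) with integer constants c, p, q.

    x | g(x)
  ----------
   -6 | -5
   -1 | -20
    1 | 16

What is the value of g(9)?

(g(x) − c)(x + q) = p for each data point; the three points give a linear system in c and q, then p follows.
Solving: c = -2, q = 0, p = 18, so g(x) = -2 + 18/(x + 0).
Then g(9) = -2 + 18/9 = 0.

0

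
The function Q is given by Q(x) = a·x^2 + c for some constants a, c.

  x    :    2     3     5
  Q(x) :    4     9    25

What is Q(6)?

36

From Q(2) = 4 and Q(3) = 9: 4a + c = 4 and 9a + c = 9.
Subtracting: 5a = 5, so a = 1; then c = 4 − 1·4 = 0.
So Q(x) = 1x² + 0, and Q(6) = 36.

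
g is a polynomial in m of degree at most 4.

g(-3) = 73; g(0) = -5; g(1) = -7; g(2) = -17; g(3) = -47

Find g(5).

-215

Write g(m) = am^4 + bm³ + cm² + dm + e; the 5 given values yield a linear system in the 5 coefficients.
Solving, the leading coefficient vanishes, and g(m) = -2m³ + 2m² - 2m - 5.
Then g(5) = -215.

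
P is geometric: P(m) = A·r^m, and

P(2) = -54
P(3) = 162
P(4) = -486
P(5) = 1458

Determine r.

-3

Consecutive ratio: 162/(-54) = -3, and -486/162 = -3, so r = -3.
Then A·(-3)^2 = -54 gives A = -6, and P(m) = -6·(-3)^m.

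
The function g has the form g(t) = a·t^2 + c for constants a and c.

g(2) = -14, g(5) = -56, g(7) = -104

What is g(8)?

-134

From g(2) = -14 and g(5) = -56: 4a + c = -14 and 25a + c = -56.
Subtracting: 21a = -42, so a = -2; then c = -14 − (-2)·4 = -6.
So g(t) = -2t² − 6, and g(8) = -134.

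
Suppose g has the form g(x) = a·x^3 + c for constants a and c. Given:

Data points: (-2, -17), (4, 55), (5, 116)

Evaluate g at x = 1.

From g(-2) = -17 and g(4) = 55: -8a + c = -17 and 64a + c = 55.
Subtracting: 72a = 72, so a = 1; then c = -17 − 1·(-8) = -9.
So g(x) = 1x³ − 9, and g(1) = -8.

-8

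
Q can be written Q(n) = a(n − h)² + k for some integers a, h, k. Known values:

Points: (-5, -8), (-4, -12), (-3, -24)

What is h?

First differences -4, -12; second difference -8 = 2a, so a = -4.
Expanding, the n-coefficient is −2ah = 8h; matching it to the data gives h = -5, and then k = -8.
So Q(n) = -4(n + 5)² − 8.
Hence h = -5.

-5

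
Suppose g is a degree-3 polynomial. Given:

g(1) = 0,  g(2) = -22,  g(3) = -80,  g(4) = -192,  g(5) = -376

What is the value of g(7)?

-1032

Write g(m) = am³ + bm² + cm + d; the 5 given values yield a linear system in the 4 coefficients.
Solving, g(m) = -3m³ - m + 4.
Then g(7) = -1032.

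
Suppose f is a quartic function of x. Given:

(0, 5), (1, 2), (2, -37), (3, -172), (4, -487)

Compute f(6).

Write f(x) = ax^4 + bx³ + cx² + dx + e; the 5 given values yield a linear system in the 5 coefficients.
Solving, f(x) = -x^4 - 4x³ + x² + x + 5.
Then f(6) = -2113.

-2113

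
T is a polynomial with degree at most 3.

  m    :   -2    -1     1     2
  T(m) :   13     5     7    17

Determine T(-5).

73

Write T(m) = am³ + bm² + cm + d; the 4 given values yield a linear system in the 4 coefficients.
Solving, the leading coefficient vanishes, and T(m) = 3m² + m + 3.
Then T(-5) = 73.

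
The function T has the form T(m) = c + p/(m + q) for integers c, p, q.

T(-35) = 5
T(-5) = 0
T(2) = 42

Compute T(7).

(T(m) − c)(m + q) = p for each data point; the three points give a linear system in c and q, then p follows.
Solving: c = 6, q = -1, p = 36, so T(m) = 6 + 36/(m − 1).
Then T(7) = 6 + 36/6 = 12.

12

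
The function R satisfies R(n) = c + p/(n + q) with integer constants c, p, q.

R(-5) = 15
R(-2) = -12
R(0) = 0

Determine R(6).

(R(n) − c)(n + q) = p for each data point; the three points give a linear system in c and q, then p follows.
Solving: c = 6, q = 3, p = -18, so R(n) = 6 − 18/(n + 3).
Then R(6) = 6 − 18/9 = 4.

4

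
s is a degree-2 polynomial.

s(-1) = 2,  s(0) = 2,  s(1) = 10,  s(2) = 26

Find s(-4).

Write s(n) = an² + bn + c; the 4 given values yield a linear system in the 3 coefficients.
Solving, s(n) = 4n² + 4n + 2.
Then s(-4) = 50.

50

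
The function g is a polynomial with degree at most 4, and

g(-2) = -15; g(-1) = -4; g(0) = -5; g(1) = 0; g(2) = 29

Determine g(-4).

-145

Write g(t) = at^4 + bt³ + ct² + dt + e; the 5 given values yield a linear system in the 5 coefficients.
Solving, the leading coefficient vanishes, and g(t) = 3t³ + 3t² - t - 5.
Then g(-4) = -145.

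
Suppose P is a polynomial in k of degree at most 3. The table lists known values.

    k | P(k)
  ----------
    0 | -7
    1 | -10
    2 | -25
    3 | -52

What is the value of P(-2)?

Write P(k) = ak³ + bk² + ck + d; the 4 given values yield a linear system in the 4 coefficients.
Solving, the leading coefficient vanishes, and P(k) = -6k² + 3k - 7.
Then P(-2) = -37.

-37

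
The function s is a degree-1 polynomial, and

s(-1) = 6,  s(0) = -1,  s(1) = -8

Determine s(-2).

13

First differences: -7, -7.
Level-1 differences are constant, so s has degree 1.
Fitting a degree-1 polynomial gives s(n) = -7n - 1.
Then s(-2) = 13.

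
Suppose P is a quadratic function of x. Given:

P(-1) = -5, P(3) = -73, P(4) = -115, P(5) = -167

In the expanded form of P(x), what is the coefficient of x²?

Write P(x) = ax² + bx + c; the 4 given values yield a linear system in the 3 coefficients.
Solving, P(x) = -5x² - 7x - 7.
The coefficient of x² is -5.

-5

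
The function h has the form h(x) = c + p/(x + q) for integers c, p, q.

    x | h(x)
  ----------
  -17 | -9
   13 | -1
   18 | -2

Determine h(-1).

55

(h(x) − c)(x + q) = p for each data point; the three points give a linear system in c and q, then p follows.
Solving: c = -5, q = 2, p = 60, so h(x) = -5 + 60/(x + 2).
Then h(-1) = -5 + 60/1 = 55.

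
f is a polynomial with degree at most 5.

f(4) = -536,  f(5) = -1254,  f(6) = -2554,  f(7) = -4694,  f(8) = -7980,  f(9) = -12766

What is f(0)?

Write f(m) = am^5 + bm^4 + cm³ + dm² + em + p; the 6 given values yield a linear system in the 6 coefficients.
Solving, the leading coefficient vanishes, and f(m) = -2m^4 + m³ - 4m² - 5m - 4.
The constant term is f(0) = -4.

-4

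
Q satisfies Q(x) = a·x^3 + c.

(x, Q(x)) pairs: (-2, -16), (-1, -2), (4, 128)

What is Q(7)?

686

From Q(-2) = -16 and Q(-1) = -2: -8a + c = -16 and -1a + c = -2.
Subtracting: 7a = 14, so a = 2; then c = -16 − 2·(-8) = 0.
So Q(x) = 2x³ + 0, and Q(7) = 686.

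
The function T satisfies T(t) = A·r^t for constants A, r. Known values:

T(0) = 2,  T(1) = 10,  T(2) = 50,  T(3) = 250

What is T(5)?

Consecutive ratio: 10/2 = 5, and 50/10 = 5, so r = 5.
Then A·5^0 = 2 gives A = 2, and T(t) = 2·5^t.
T(5) = 2·5^5 = 6250.

6250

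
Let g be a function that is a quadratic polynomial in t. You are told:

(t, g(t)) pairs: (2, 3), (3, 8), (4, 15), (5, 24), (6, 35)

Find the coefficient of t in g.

0

First differences: 5, 7, 9, 11. Second differences: 2, 2, 2.
Level-2 differences are constant, so g has degree 2.
Fitting a degree-2 polynomial gives g(t) = t² - 1.
The coefficient of t is 0.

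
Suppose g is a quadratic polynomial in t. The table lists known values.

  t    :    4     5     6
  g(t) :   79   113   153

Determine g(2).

Write g(t) = at² + bt + c; the 3 given values yield a linear system in the 3 coefficients.
Solving, g(t) = 3t² + 7t + 3.
Then g(2) = 29.

29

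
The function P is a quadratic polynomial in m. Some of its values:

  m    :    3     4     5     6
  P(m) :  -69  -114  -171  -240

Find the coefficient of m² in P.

First differences: -45, -57, -69. Second differences: -12, -12.
Level-2 differences are constant, so P has degree 2.
Fitting a degree-2 polynomial gives P(m) = -6m² - 3m - 6.
The coefficient of m² is -6.

-6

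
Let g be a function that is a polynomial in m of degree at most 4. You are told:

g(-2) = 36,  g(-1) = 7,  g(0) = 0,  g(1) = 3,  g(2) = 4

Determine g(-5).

375

Write g(m) = am^4 + bm³ + cm² + dm + e; the 5 given values yield a linear system in the 5 coefficients.
Solving, the leading coefficient vanishes, and g(m) = -2m³ + 5m².
Then g(-5) = 375.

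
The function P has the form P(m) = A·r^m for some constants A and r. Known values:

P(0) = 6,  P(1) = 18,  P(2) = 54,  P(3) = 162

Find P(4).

Consecutive ratio: 18/6 = 3, and 54/18 = 3, so r = 3.
Then A·3^0 = 6 gives A = 6, and P(m) = 6·3^m.
P(4) = 6·3^4 = 486.

486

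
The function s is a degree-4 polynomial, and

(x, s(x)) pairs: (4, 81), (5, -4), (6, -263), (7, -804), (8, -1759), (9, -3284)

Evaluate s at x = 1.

12

First differences: -85, -259, -541, -955, -1525. Second differences: -174, -282, -414, -570. Third differences: -108, -132, -156. Fourth differences: -24, -24.
Level-4 differences are constant, so s has degree 4.
Fitting a degree-4 polynomial gives s(x) = -x^4 + 4x³ + 4x² + 4x + 1.
Then s(1) = 12.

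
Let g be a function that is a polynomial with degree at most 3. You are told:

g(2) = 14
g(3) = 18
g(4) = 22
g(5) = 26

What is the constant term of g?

6

First differences: 4, 4, 4.
Level-1 differences are constant, so g has degree 1.
Fitting a degree-1 polynomial gives g(m) = 4m + 6.
The constant term is g(0) = 6.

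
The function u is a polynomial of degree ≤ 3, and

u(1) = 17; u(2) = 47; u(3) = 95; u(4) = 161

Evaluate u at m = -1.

11

Write u(m) = am³ + bm² + cm + d; the 4 given values yield a linear system in the 4 coefficients.
Solving, the leading coefficient vanishes, and u(m) = 9m² + 3m + 5.
Then u(-1) = 11.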